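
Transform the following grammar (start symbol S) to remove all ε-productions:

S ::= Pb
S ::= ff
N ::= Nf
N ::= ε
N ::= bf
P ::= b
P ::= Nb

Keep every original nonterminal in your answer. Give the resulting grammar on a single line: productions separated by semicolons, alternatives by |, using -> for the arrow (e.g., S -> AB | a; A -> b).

Nullable set: {N}.
Drop N -> ε.
N -> Nf: N nullable, giving Nf | f.
P -> Nb: N nullable, giving Nb | b.
Unchanged (no nullable symbols): S -> Pb; S -> ff; N -> bf; P -> b.

S -> Pb | ff; N -> f | Nf | bf; P -> b | Nb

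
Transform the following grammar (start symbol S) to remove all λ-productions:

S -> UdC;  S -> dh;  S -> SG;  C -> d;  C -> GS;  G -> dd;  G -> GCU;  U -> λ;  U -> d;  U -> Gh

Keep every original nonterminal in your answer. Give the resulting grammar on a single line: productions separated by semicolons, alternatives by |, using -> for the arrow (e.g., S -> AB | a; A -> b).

Nullable set: {U}.
S -> UdC: U nullable, giving UdC | dC.
G -> GCU: U nullable, giving GC | GCU.
Drop U -> λ.
Unchanged (no nullable symbols): S -> SG; S -> dh; C -> GS; C -> d; G -> dd; U -> Gh; U -> d.

S -> SG | dC | dh | UdC; C -> d | GS; G -> GC | dd | GCU; U -> d | Gh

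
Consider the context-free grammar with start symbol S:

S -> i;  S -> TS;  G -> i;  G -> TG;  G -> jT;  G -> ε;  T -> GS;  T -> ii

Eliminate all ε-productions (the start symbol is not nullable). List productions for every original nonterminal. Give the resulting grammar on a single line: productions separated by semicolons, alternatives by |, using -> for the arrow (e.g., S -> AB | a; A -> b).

Nullable set: {G}.
Drop G -> ε.
G -> TG: G nullable, giving T | TG.
T -> GS: G nullable, giving GS | S.
Unchanged (no nullable symbols): S -> TS; S -> i; G -> i; G -> jT; T -> ii.

S -> i | TS; G -> T | i | TG | jT; T -> S | GS | ii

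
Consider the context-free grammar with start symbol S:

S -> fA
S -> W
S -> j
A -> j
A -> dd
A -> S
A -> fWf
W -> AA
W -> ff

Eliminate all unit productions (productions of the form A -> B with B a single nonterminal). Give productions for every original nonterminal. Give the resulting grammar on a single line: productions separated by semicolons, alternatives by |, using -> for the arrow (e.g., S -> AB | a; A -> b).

Unit productions: A->S, S->W.
Unit pairs (A ⇒* B via units): (A,S), (A,W), (S,W).
S: inherits non-unit rules of {S, W} → AA | fA | ff | j.
A: inherits non-unit rules of {A, S, W} → AA | dd | fA | fWf | ff | j.
W: inherits non-unit rules of {W} → AA | ff.

S -> j | AA | fA | ff; A -> j | AA | dd | fA | ff | fWf; W -> AA | ff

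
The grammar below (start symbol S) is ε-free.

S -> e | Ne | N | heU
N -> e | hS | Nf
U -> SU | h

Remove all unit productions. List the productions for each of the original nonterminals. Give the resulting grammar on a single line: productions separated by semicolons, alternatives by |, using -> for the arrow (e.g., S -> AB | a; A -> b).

Unit productions: S->N.
Unit pairs (A ⇒* B via units): (S,N).
S: inherits non-unit rules of {N, S} → Ne | Nf | e | hS | heU.
N: inherits non-unit rules of {N} → Nf | e | hS.
U: inherits non-unit rules of {U} → SU | h.

S -> e | Ne | Nf | hS | heU; N -> e | Nf | hS; U -> h | SU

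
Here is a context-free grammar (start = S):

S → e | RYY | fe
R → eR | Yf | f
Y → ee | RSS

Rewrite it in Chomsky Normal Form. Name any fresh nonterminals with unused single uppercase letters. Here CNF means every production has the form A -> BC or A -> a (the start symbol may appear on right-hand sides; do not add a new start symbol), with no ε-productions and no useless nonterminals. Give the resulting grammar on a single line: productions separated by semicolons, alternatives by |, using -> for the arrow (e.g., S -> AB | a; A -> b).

S -> e | AB | RC; A -> f; B -> e; C -> YY; D -> SS; R -> f | BR | YA; Y -> BB | RD

No ε-productions.
No unit productions to eliminate.
TERM: introduce B -> e, A -> f and substitute in every rule of length ≥2.
BIN: S -> RYY becomes S -> RC, C -> YY; Y -> RSS becomes Y -> RD, D -> SS.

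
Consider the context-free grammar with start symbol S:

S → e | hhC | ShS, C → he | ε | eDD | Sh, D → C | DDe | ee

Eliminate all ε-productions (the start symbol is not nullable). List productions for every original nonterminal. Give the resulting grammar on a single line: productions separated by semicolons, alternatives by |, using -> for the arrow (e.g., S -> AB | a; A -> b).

Nullable set: {C, D}.
S -> hhC: C nullable, giving hh | hhC.
Drop C -> ε.
C -> eDD: D, D nullable, giving e | eD | eDD.
D -> C: C nullable, giving C.
D -> DDe: D, D nullable, giving DDe | De | e.
Unchanged (no nullable symbols): S -> ShS; S -> e; C -> Sh; C -> he; D -> ee.

S -> e | hh | ShS | hhC; C -> e | Sh | eD | he | eDD; D -> C | e | De | ee | DDe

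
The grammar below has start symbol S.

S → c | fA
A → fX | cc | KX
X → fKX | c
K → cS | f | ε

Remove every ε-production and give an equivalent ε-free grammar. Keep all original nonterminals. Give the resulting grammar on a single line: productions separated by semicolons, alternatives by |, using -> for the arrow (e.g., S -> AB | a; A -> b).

S -> c | fA; A -> X | KX | cc | fX; K -> f | cS; X -> c | fX | fKX

Nullable set: {K}.
A -> KX: K nullable, giving KX | X.
Drop K -> ε.
X -> fKX: K nullable, giving fKX | fX.
Unchanged (no nullable symbols): S -> c; S -> fA; A -> cc; A -> fX; K -> cS; K -> f; X -> c.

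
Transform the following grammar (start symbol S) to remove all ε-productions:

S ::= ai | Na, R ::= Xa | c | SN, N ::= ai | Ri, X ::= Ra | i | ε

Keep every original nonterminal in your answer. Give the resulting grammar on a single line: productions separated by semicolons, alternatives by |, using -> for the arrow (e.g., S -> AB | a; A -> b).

S -> Na | ai; N -> Ri | ai; R -> a | c | SN | Xa; X -> i | Ra

Nullable set: {X}.
R -> Xa: X nullable, giving Xa | a.
Drop X -> ε.
Unchanged (no nullable symbols): S -> Na; S -> ai; N -> Ri; N -> ai; R -> SN; R -> c; X -> Ra; X -> i.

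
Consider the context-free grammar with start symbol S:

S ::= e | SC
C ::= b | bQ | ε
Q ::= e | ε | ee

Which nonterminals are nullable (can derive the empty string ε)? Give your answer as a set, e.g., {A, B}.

Directly nullable (have an ε-rule): {C, Q}.
Not nullable: S — each has a terminal in every rule's right-hand side or depends on a non-nullable symbol.

{C, Q}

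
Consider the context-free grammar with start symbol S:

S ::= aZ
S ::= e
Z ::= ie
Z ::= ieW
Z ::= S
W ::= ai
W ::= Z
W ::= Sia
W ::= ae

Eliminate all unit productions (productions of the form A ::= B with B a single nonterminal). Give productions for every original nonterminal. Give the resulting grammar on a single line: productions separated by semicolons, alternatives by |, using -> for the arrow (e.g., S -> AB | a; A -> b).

Unit productions: W->Z, Z->S.
Unit pairs (A ⇒* B via units): (W,S), (W,Z), (Z,S).
S: inherits non-unit rules of {S} → aZ | e.
W: inherits non-unit rules of {S, W, Z} → Sia | aZ | ae | ai | e | ie | ieW.
Z: inherits non-unit rules of {S, Z} → aZ | e | ie | ieW.

S -> e | aZ; W -> e | aZ | ae | ai | ie | Sia | ieW; Z -> e | aZ | ie | ieW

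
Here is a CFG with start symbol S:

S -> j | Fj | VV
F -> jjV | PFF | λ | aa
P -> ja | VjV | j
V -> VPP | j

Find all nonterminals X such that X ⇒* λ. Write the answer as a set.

{F}

Directly nullable (have an ε-rule): {F}.
Not nullable: P, S, V — each has a terminal in every rule's right-hand side or depends on a non-nullable symbol.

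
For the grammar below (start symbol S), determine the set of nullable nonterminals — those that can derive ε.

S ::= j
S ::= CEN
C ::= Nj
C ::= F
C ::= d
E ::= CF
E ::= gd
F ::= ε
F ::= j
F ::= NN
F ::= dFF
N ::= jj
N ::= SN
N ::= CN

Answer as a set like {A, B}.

Directly nullable (have an ε-rule): {F}.
C is nullable via C -> F (every symbol on the right is already known nullable).
E is nullable via E -> CF (every symbol on the right is already known nullable).
Not nullable: N, S — each has a terminal in every rule's right-hand side or depends on a non-nullable symbol.

{C, E, F}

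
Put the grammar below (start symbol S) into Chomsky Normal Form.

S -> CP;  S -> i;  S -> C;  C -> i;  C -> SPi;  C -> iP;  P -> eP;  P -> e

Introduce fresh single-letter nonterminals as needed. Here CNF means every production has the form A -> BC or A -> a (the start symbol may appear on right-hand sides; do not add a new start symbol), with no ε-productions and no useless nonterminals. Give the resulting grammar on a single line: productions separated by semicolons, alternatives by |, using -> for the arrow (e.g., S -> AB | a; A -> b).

No ε-productions.
After unit-elimination: S -> i | CP | iP | SPi; C -> i | iP | SPi; P -> e | eP.
TERM: introduce B -> e, A -> i and substitute in every rule of length ≥2.
BIN: C -> SPA becomes C -> SD, D -> PA; S -> SPA becomes S -> SE, E -> PA.

S -> i | AP | CP | SE; A -> i; B -> e; C -> i | AP | SD; D -> PA; E -> PA; P -> e | BP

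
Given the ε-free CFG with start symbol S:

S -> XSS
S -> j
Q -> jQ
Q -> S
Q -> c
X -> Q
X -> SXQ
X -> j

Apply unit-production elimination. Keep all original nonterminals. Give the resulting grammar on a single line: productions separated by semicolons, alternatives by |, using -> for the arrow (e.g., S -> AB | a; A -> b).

Unit productions: Q->S, X->Q.
Unit pairs (A ⇒* B via units): (Q,S), (X,Q), (X,S).
S: inherits non-unit rules of {S} → XSS | j.
Q: inherits non-unit rules of {Q, S} → XSS | c | j | jQ.
X: inherits non-unit rules of {Q, S, X} → SXQ | XSS | c | j | jQ.

S -> j | XSS; Q -> c | j | jQ | XSS; X -> c | j | jQ | SXQ | XSS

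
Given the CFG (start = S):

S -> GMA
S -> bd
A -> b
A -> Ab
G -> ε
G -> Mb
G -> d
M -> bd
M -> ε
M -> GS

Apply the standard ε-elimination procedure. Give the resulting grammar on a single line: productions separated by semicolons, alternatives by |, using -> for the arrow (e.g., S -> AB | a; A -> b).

S -> A | GA | MA | bd | GMA; A -> b | Ab; G -> b | d | Mb; M -> S | GS | bd

Nullable set: {G, M}.
S -> GMA: G, M nullable, giving A | GA | GMA | MA.
Drop G -> ε.
G -> Mb: M nullable, giving Mb | b.
Drop M -> ε.
M -> GS: G nullable, giving GS | S.
Unchanged (no nullable symbols): S -> bd; A -> Ab; A -> b; G -> d; M -> bd.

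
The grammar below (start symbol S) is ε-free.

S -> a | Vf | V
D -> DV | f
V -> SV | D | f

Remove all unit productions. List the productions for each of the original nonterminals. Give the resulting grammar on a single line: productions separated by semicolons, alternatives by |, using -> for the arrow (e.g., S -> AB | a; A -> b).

Unit productions: S->V, V->D.
Unit pairs (A ⇒* B via units): (S,D), (S,V), (V,D).
S: inherits non-unit rules of {D, S, V} → DV | SV | Vf | a | f.
D: inherits non-unit rules of {D} → DV | f.
V: inherits non-unit rules of {D, V} → DV | SV | f.

S -> a | f | DV | SV | Vf; D -> f | DV; V -> f | DV | SV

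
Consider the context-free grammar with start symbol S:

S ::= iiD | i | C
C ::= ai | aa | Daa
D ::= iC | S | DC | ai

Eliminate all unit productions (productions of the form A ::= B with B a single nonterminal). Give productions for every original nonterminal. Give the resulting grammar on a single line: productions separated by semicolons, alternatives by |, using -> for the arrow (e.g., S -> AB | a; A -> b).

Unit productions: D->S, S->C.
Unit pairs (A ⇒* B via units): (D,C), (D,S), (S,C).
S: inherits non-unit rules of {C, S} → Daa | aa | ai | i | iiD.
C: inherits non-unit rules of {C} → Daa | aa | ai.
D: inherits non-unit rules of {C, D, S} → DC | Daa | aa | ai | i | iC | iiD.

S -> i | aa | ai | Daa | iiD; C -> aa | ai | Daa; D -> i | DC | aa | ai | iC | Daa | iiD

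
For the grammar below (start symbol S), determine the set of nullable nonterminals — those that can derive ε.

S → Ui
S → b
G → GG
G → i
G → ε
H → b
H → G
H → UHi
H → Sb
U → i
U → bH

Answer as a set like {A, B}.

Directly nullable (have an ε-rule): {G}.
H is nullable via H -> G (every symbol on the right is already known nullable).
Not nullable: S, U — each has a terminal in every rule's right-hand side or depends on a non-nullable symbol.

{G, H}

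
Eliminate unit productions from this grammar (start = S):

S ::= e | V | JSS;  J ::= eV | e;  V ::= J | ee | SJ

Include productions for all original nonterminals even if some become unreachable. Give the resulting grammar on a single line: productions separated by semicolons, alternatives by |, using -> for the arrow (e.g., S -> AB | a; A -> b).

S -> e | SJ | eV | ee | JSS; J -> e | eV; V -> e | SJ | eV | ee

Unit productions: S->V, V->J.
Unit pairs (A ⇒* B via units): (S,J), (S,V), (V,J).
S: inherits non-unit rules of {J, S, V} → JSS | SJ | e | eV | ee.
J: inherits non-unit rules of {J} → e | eV.
V: inherits non-unit rules of {J, V} → SJ | e | eV | ee.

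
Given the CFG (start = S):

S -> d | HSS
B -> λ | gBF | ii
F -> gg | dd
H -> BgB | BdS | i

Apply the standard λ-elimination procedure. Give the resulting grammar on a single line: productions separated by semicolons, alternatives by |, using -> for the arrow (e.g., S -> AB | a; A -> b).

Nullable set: {B}.
Drop B -> λ.
B -> gBF: B nullable, giving gBF | gF.
H -> BdS: B nullable, giving BdS | dS.
H -> BgB: B, B nullable, giving Bg | BgB | g | gB.
Unchanged (no nullable symbols): S -> HSS; S -> d; B -> ii; F -> dd; F -> gg; H -> i.

S -> d | HSS; B -> gF | ii | gBF; F -> dd | gg; H -> g | i | Bg | dS | gB | BdS | BgB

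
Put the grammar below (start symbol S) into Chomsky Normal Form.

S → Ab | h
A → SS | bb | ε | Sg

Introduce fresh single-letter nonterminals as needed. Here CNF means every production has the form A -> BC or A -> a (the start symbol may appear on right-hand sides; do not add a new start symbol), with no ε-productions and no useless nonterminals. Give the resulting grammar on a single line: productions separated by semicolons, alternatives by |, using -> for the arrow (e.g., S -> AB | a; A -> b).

S -> b | h | AC; A -> CC | SB | SS; B -> g; C -> b

Nullable: {A}; after ε-elimination: S -> b | h | Ab; A -> SS | Sg | bb.
No unit productions to eliminate.
TERM: introduce C -> b, B -> g and substitute in every rule of length ≥2.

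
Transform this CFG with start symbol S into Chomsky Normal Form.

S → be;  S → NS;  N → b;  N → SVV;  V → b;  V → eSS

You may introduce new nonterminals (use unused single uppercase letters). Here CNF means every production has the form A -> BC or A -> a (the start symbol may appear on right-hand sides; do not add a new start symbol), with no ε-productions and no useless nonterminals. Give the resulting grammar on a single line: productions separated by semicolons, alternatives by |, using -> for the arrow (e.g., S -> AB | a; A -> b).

S -> AB | NS; A -> b; B -> e; C -> VV; D -> SS; N -> b | SC; V -> b | BD

No ε-productions.
No unit productions to eliminate.
TERM: introduce A -> b, B -> e and substitute in every rule of length ≥2.
BIN: N -> SVV becomes N -> SC, C -> VV; V -> BSS becomes V -> BD, D -> SS.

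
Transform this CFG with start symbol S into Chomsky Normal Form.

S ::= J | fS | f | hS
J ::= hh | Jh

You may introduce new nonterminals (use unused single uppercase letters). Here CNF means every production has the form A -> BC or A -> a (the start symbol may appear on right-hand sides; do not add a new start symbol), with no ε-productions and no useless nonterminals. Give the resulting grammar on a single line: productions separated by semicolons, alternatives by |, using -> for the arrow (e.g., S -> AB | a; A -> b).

No ε-productions.
After unit-elimination: S -> f | Jh | fS | hS | hh; J -> Jh | hh.
TERM: introduce B -> f, A -> h and substitute in every rule of length ≥2.

S -> f | AA | AS | BS | JA; A -> h; B -> f; J -> AA | JA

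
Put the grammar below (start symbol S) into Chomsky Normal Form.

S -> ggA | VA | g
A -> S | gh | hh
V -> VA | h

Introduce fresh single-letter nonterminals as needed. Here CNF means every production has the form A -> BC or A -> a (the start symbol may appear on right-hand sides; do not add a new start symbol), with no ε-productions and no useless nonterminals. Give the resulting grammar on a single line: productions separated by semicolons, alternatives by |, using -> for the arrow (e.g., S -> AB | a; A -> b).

S -> g | BE | VA; A -> g | BC | BD | CC | VA; B -> g; C -> h; D -> BA; E -> BA; V -> h | VA

No ε-productions.
After unit-elimination: S -> g | VA | ggA; A -> g | VA | gh | hh | ggA; V -> h | VA.
TERM: introduce B -> g, C -> h and substitute in every rule of length ≥2.
BIN: A -> BBA becomes A -> BD, D -> BA; S -> BBA becomes S -> BE, E -> BA.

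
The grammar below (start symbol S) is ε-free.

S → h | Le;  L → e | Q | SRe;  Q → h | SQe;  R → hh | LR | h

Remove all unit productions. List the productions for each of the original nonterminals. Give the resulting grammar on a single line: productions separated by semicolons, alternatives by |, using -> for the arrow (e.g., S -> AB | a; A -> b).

Unit productions: L->Q.
Unit pairs (A ⇒* B via units): (L,Q).
S: inherits non-unit rules of {S} → Le | h.
L: inherits non-unit rules of {L, Q} → SQe | SRe | e | h.
Q: inherits non-unit rules of {Q} → SQe | h.
R: inherits non-unit rules of {R} → LR | h | hh.

S -> h | Le; L -> e | h | SQe | SRe; Q -> h | SQe; R -> h | LR | hh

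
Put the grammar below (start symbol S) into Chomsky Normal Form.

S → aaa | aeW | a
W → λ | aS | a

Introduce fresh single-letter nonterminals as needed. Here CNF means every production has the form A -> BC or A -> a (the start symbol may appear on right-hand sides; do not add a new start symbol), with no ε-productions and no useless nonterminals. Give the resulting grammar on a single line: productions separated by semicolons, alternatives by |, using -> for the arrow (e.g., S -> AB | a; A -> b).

S -> a | AB | AC | AD; A -> a; B -> e; C -> AA; D -> BW; W -> a | AS

Nullable: {W}; after ε-elimination: S -> a | ae | aaa | aeW; W -> a | aS.
No unit productions to eliminate.
TERM: introduce A -> a, B -> e and substitute in every rule of length ≥2.
BIN: S -> AAA becomes S -> AC, C -> AA; S -> ABW becomes S -> AD, D -> BW.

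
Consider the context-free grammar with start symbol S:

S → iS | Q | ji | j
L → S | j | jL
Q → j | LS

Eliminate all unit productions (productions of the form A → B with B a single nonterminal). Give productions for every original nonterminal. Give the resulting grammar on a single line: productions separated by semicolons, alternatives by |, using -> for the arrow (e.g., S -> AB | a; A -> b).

S -> j | LS | iS | ji; L -> j | LS | iS | jL | ji; Q -> j | LS

Unit productions: L->S, S->Q.
Unit pairs (A ⇒* B via units): (L,Q), (L,S), (S,Q).
S: inherits non-unit rules of {Q, S} → LS | iS | j | ji.
L: inherits non-unit rules of {L, Q, S} → LS | iS | j | jL | ji.
Q: inherits non-unit rules of {Q} → LS | j.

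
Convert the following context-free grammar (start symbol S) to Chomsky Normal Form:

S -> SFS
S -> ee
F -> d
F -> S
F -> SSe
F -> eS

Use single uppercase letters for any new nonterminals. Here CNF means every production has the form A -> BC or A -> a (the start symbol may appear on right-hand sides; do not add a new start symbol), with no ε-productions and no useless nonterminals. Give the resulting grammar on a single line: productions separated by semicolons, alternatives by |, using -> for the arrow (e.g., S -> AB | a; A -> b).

No ε-productions.
After unit-elimination: S -> ee | SFS; F -> d | eS | ee | SFS | SSe.
TERM: introduce A -> e and substitute in every rule of length ≥2.
BIN: F -> SFS becomes F -> SB, B -> FS; F -> SSA becomes F -> SC, C -> SA; S -> SFS becomes S -> SD, D -> FS.

S -> AA | SD; A -> e; B -> FS; C -> SA; D -> FS; F -> d | AA | AS | SB | SC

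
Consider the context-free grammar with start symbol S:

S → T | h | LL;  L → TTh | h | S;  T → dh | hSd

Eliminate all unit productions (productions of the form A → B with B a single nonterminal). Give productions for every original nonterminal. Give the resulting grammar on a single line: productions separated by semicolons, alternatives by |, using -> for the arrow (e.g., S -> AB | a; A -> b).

Unit productions: L->S, S->T.
Unit pairs (A ⇒* B via units): (L,S), (L,T), (S,T).
S: inherits non-unit rules of {S, T} → LL | dh | h | hSd.
L: inherits non-unit rules of {L, S, T} → LL | TTh | dh | h | hSd.
T: inherits non-unit rules of {T} → dh | hSd.

S -> h | LL | dh | hSd; L -> h | LL | dh | TTh | hSd; T -> dh | hSd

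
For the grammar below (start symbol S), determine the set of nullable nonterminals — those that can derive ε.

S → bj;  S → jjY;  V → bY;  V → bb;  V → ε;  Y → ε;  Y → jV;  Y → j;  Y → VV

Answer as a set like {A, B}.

{V, Y}

Directly nullable (have an ε-rule): {V, Y}.
Not nullable: S — each has a terminal in every rule's right-hand side or depends on a non-nullable symbol.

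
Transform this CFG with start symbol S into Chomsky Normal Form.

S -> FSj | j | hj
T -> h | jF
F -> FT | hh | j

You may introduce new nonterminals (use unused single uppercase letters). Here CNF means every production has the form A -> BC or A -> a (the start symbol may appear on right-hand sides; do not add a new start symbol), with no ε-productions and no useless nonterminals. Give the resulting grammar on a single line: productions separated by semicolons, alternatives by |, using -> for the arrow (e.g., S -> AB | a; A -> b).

No ε-productions.
No unit productions to eliminate.
TERM: introduce A -> h, B -> j and substitute in every rule of length ≥2.
BIN: S -> FSB becomes S -> FC, C -> SB.

S -> j | AB | FC; A -> h; B -> j; C -> SB; F -> j | AA | FT; T -> h | BF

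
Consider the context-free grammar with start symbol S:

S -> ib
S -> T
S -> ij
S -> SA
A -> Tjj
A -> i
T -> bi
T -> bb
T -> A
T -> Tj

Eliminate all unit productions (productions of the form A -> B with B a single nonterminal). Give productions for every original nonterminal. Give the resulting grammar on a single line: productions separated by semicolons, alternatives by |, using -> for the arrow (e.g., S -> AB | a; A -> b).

Unit productions: S->T, T->A.
Unit pairs (A ⇒* B via units): (S,A), (S,T), (T,A).
S: inherits non-unit rules of {A, S, T} → SA | Tj | Tjj | bb | bi | i | ib | ij.
A: inherits non-unit rules of {A} → Tjj | i.
T: inherits non-unit rules of {A, T} → Tj | Tjj | bb | bi | i.

S -> i | SA | Tj | bb | bi | ib | ij | Tjj; A -> i | Tjj; T -> i | Tj | bb | bi | Tjj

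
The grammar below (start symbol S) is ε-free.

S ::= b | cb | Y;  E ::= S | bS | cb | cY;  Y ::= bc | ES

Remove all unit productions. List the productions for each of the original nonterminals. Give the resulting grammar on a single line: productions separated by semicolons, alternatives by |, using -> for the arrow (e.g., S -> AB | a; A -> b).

Unit productions: E->S, S->Y.
Unit pairs (A ⇒* B via units): (E,S), (E,Y), (S,Y).
S: inherits non-unit rules of {S, Y} → ES | b | bc | cb.
E: inherits non-unit rules of {E, S, Y} → ES | b | bS | bc | cY | cb.
Y: inherits non-unit rules of {Y} → ES | bc.

S -> b | ES | bc | cb; E -> b | ES | bS | bc | cY | cb; Y -> ES | bc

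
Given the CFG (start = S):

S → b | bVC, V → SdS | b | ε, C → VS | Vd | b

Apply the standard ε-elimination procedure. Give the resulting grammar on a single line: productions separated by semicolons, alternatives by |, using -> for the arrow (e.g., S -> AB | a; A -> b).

Nullable set: {V}.
S -> bVC: V nullable, giving bC | bVC.
C -> VS: V nullable, giving S | VS.
C -> Vd: V nullable, giving Vd | d.
Drop V -> ε.
Unchanged (no nullable symbols): S -> b; C -> b; V -> SdS; V -> b.

S -> b | bC | bVC; C -> S | b | d | VS | Vd; V -> b | SdS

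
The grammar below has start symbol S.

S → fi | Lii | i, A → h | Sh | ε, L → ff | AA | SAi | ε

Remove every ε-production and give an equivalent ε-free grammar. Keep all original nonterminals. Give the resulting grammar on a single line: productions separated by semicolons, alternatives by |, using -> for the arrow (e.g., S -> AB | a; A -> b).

S -> i | fi | ii | Lii; A -> h | Sh; L -> A | AA | Si | ff | SAi

Nullable set: {A, L}.
S -> Lii: L nullable, giving Lii | ii.
Drop A -> ε.
Drop L -> ε.
L -> AA: A, A nullable, giving A | AA.
L -> SAi: A nullable, giving SAi | Si.
Unchanged (no nullable symbols): S -> fi; S -> i; A -> Sh; A -> h; L -> ff.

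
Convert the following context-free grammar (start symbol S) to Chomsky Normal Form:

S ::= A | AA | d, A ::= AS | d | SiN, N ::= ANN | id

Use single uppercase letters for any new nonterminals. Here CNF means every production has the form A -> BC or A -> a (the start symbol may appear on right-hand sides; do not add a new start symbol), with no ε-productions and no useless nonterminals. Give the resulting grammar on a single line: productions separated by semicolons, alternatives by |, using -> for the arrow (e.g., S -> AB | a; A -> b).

No ε-productions.
After unit-elimination: S -> d | AA | AS | SiN; A -> d | AS | SiN; N -> id | ANN.
TERM: introduce C -> d, B -> i and substitute in every rule of length ≥2.
BIN: A -> SBN becomes A -> SD, D -> BN; N -> ANN becomes N -> AE, E -> NN; S -> SBN becomes S -> SF, F -> BN.

S -> d | AA | AS | SF; A -> d | AS | SD; B -> i; C -> d; D -> BN; E -> NN; F -> BN; N -> AE | BC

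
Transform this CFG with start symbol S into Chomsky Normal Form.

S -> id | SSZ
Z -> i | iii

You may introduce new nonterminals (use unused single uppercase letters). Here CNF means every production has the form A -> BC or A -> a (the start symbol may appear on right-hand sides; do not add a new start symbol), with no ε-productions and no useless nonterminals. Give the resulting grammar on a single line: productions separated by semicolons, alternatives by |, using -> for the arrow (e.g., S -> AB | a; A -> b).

No ε-productions.
No unit productions to eliminate.
TERM: introduce B -> d, A -> i and substitute in every rule of length ≥2.
BIN: S -> SSZ becomes S -> SC, C -> SZ; Z -> AAA becomes Z -> AD, D -> AA.

S -> AB | SC; A -> i; B -> d; C -> SZ; D -> AA; Z -> i | AD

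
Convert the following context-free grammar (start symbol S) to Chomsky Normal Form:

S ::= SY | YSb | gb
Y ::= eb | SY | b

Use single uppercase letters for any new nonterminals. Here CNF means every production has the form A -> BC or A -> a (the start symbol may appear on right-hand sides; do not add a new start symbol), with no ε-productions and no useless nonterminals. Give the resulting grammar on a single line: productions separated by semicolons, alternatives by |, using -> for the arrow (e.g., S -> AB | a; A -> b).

No ε-productions.
No unit productions to eliminate.
TERM: introduce A -> b, C -> e, B -> g and substitute in every rule of length ≥2.
BIN: S -> YSA becomes S -> YD, D -> SA.

S -> BA | SY | YD; A -> b; B -> g; C -> e; D -> SA; Y -> b | CA | SY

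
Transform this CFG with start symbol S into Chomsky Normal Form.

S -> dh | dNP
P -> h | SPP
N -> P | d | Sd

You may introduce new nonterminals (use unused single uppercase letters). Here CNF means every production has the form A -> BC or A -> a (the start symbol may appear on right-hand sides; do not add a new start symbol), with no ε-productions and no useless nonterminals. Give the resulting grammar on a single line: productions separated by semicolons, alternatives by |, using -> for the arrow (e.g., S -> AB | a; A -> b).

S -> AB | AE; A -> d; B -> h; C -> PP; D -> PP; E -> NP; N -> d | h | SA | SC; P -> h | SD

No ε-productions.
After unit-elimination: S -> dh | dNP; N -> d | h | Sd | SPP; P -> h | SPP.
TERM: introduce A -> d, B -> h and substitute in every rule of length ≥2.
BIN: N -> SPP becomes N -> SC, C -> PP; P -> SPP becomes P -> SD, D -> PP; S -> ANP becomes S -> AE, E -> NP.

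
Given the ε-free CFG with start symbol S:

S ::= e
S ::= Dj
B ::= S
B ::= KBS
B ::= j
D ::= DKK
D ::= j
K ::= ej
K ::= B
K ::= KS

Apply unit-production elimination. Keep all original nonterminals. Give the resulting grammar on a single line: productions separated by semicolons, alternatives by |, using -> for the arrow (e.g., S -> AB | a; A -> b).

Unit productions: B->S, K->B.
Unit pairs (A ⇒* B via units): (B,S), (K,B), (K,S).
S: inherits non-unit rules of {S} → Dj | e.
B: inherits non-unit rules of {B, S} → Dj | KBS | e | j.
D: inherits non-unit rules of {D} → DKK | j.
K: inherits non-unit rules of {B, K, S} → Dj | KBS | KS | e | ej | j.

S -> e | Dj; B -> e | j | Dj | KBS; D -> j | DKK; K -> e | j | Dj | KS | ej | KBS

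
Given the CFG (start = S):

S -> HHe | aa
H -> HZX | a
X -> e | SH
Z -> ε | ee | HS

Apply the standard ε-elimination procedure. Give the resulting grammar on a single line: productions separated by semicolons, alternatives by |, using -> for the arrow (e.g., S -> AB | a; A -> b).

Nullable set: {Z}.
H -> HZX: Z nullable, giving HX | HZX.
Drop Z -> ε.
Unchanged (no nullable symbols): S -> HHe; S -> aa; H -> a; X -> SH; X -> e; Z -> HS; Z -> ee.

S -> aa | HHe; H -> a | HX | HZX; X -> e | SH; Z -> HS | ee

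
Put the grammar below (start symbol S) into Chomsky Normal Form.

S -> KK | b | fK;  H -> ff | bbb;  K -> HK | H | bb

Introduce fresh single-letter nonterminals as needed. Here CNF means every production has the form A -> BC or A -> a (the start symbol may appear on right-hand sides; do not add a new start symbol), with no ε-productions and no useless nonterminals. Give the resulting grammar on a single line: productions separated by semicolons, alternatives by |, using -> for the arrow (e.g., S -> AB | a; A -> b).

No ε-productions.
After unit-elimination: S -> b | KK | fK; H -> ff | bbb; K -> HK | bb | ff | bbb.
TERM: introduce A -> b, B -> f and substitute in every rule of length ≥2.
BIN: H -> AAA becomes H -> AC, C -> AA; K -> AAA becomes K -> AD, D -> AA.

S -> b | BK | KK; A -> b; B -> f; C -> AA; D -> AA; H -> AC | BB; K -> AA | AD | BB | HK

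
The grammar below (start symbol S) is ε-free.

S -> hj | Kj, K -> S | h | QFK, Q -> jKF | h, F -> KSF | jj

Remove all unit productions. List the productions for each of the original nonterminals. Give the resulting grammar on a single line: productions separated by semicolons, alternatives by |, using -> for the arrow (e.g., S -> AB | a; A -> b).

Unit productions: K->S.
Unit pairs (A ⇒* B via units): (K,S).
S: inherits non-unit rules of {S} → Kj | hj.
F: inherits non-unit rules of {F} → KSF | jj.
K: inherits non-unit rules of {K, S} → Kj | QFK | h | hj.
Q: inherits non-unit rules of {Q} → h | jKF.

S -> Kj | hj; F -> jj | KSF; K -> h | Kj | hj | QFK; Q -> h | jKF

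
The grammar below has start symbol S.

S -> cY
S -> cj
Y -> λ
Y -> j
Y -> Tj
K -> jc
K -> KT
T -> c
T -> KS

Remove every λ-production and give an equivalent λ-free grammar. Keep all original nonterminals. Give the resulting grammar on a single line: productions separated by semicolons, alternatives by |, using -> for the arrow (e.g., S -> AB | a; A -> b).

Nullable set: {Y}.
S -> cY: Y nullable, giving c | cY.
Drop Y -> λ.
Unchanged (no nullable symbols): S -> cj; K -> KT; K -> jc; T -> KS; T -> c; Y -> Tj; Y -> j.

S -> c | cY | cj; K -> KT | jc; T -> c | KS; Y -> j | Tj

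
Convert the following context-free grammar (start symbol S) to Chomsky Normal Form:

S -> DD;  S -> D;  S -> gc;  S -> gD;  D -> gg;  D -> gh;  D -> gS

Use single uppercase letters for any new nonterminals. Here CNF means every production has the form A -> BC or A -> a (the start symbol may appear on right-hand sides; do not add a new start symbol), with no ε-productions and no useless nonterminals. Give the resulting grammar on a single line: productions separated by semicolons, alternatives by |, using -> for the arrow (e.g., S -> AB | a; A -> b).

S -> AA | AB | AC | AD | AS | DD; A -> g; B -> h; C -> c; D -> AA | AB | AS

No ε-productions.
After unit-elimination: S -> DD | gD | gS | gc | gg | gh; D -> gS | gg | gh.
TERM: introduce C -> c, A -> g, B -> h and substitute in every rule of length ≥2.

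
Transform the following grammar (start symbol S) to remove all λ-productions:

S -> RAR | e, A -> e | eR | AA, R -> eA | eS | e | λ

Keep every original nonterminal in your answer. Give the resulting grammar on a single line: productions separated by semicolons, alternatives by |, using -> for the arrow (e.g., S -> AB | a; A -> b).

Nullable set: {R}.
S -> RAR: R, R nullable, giving A | AR | RA | RAR.
A -> eR: R nullable, giving e | eR.
Drop R -> λ.
Unchanged (no nullable symbols): S -> e; A -> AA; A -> e; R -> e; R -> eA; R -> eS.

S -> A | e | AR | RA | RAR; A -> e | AA | eR; R -> e | eA | eS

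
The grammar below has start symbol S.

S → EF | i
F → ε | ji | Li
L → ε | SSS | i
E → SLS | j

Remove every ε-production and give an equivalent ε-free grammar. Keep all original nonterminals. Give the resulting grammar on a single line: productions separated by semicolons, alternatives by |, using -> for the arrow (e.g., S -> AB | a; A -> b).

S -> E | i | EF; E -> j | SS | SLS; F -> i | Li | ji; L -> i | SSS

Nullable set: {F, L}.
S -> EF: F nullable, giving E | EF.
E -> SLS: L nullable, giving SLS | SS.
Drop F -> ε.
F -> Li: L nullable, giving Li | i.
Drop L -> ε.
Unchanged (no nullable symbols): S -> i; E -> j; F -> ji; L -> SSS; L -> i.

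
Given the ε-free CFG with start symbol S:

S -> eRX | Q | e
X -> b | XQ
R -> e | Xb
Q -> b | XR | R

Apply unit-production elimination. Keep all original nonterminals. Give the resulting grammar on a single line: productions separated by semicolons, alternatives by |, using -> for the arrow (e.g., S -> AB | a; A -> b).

Unit productions: Q->R, S->Q.
Unit pairs (A ⇒* B via units): (Q,R), (S,Q), (S,R).
S: inherits non-unit rules of {Q, R, S} → XR | Xb | b | e | eRX.
Q: inherits non-unit rules of {Q, R} → XR | Xb | b | e.
R: inherits non-unit rules of {R} → Xb | e.
X: inherits non-unit rules of {X} → XQ | b.

S -> b | e | XR | Xb | eRX; Q -> b | e | XR | Xb; R -> e | Xb; X -> b | XQ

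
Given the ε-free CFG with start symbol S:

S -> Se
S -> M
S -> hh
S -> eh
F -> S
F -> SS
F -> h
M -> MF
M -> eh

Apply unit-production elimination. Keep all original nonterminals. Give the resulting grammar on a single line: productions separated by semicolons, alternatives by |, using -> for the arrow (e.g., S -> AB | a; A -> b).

S -> MF | Se | eh | hh; F -> h | MF | SS | Se | eh | hh; M -> MF | eh

Unit productions: F->S, S->M.
Unit pairs (A ⇒* B via units): (F,M), (F,S), (S,M).
S: inherits non-unit rules of {M, S} → MF | Se | eh | hh.
F: inherits non-unit rules of {F, M, S} → MF | SS | Se | eh | h | hh.
M: inherits non-unit rules of {M} → MF | eh.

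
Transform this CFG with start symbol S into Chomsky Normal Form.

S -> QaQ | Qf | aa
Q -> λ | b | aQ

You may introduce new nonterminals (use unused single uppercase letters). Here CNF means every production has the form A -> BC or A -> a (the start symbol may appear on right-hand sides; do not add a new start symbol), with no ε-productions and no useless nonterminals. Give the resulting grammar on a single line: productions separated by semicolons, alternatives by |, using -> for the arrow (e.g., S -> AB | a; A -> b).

S -> a | f | AA | AQ | QA | QB | QC; A -> a; B -> f; C -> AQ; Q -> a | b | AQ

Nullable: {Q}; after ε-elimination: S -> a | f | Qa | Qf | aQ | aa | QaQ; Q -> a | b | aQ.
No unit productions to eliminate.
TERM: introduce A -> a, B -> f and substitute in every rule of length ≥2.
BIN: S -> QAQ becomes S -> QC, C -> AQ.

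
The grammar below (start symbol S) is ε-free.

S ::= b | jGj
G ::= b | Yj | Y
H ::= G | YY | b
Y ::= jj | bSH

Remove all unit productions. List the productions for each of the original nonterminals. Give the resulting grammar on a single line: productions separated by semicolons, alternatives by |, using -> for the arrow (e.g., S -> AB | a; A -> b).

S -> b | jGj; G -> b | Yj | jj | bSH; H -> b | YY | Yj | jj | bSH; Y -> jj | bSH

Unit productions: G->Y, H->G.
Unit pairs (A ⇒* B via units): (G,Y), (H,G), (H,Y).
S: inherits non-unit rules of {S} → b | jGj.
G: inherits non-unit rules of {G, Y} → Yj | b | bSH | jj.
H: inherits non-unit rules of {G, H, Y} → YY | Yj | b | bSH | jj.
Y: inherits non-unit rules of {Y} → bSH | jj.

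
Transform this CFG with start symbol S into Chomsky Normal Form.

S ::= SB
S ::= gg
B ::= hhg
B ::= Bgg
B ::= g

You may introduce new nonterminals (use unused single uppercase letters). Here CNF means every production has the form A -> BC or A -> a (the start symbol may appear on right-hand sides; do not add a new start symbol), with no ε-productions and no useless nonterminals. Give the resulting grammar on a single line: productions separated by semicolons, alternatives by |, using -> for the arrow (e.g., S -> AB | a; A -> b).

S -> AA | SB; A -> g; B -> g | BD | CE; C -> h; D -> AA; E -> CA

No ε-productions.
No unit productions to eliminate.
TERM: introduce A -> g, C -> h and substitute in every rule of length ≥2.
BIN: B -> BAA becomes B -> BD, D -> AA; B -> CCA becomes B -> CE, E -> CA.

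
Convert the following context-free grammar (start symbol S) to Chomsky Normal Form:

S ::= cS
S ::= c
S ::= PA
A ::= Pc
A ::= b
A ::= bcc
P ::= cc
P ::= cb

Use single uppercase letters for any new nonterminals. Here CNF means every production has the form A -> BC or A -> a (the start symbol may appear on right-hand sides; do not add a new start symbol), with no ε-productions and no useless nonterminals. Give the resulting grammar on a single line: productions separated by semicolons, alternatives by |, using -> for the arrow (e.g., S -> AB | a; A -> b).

No ε-productions.
No unit productions to eliminate.
TERM: introduce C -> b, B -> c and substitute in every rule of length ≥2.
BIN: A -> CBB becomes A -> CD, D -> BB.

S -> c | BS | PA; A -> b | CD | PB; B -> c; C -> b; D -> BB; P -> BB | BC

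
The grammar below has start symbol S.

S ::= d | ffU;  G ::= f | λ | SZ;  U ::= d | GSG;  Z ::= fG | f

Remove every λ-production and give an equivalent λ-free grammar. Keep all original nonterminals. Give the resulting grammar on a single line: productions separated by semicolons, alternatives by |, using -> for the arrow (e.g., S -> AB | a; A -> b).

Nullable set: {G}.
Drop G -> λ.
U -> GSG: G, G nullable, giving GS | GSG | S | SG.
Z -> fG: G nullable, giving f | fG.
Unchanged (no nullable symbols): S -> d; S -> ffU; G -> SZ; G -> f; U -> d; Z -> f.

S -> d | ffU; G -> f | SZ; U -> S | d | GS | SG | GSG; Z -> f | fG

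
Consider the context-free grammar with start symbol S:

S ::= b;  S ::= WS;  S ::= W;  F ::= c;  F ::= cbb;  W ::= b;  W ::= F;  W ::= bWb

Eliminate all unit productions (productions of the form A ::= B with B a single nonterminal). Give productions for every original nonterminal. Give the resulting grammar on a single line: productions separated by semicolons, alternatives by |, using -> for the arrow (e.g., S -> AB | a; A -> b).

S -> b | c | WS | bWb | cbb; F -> c | cbb; W -> b | c | bWb | cbb

Unit productions: S->W, W->F.
Unit pairs (A ⇒* B via units): (S,F), (S,W), (W,F).
S: inherits non-unit rules of {F, S, W} → WS | b | bWb | c | cbb.
F: inherits non-unit rules of {F} → c | cbb.
W: inherits non-unit rules of {F, W} → b | bWb | c | cbb.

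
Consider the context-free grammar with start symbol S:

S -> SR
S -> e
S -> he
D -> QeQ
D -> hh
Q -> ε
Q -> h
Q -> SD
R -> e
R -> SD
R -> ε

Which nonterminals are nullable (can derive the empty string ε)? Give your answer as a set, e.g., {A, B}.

Directly nullable (have an ε-rule): {Q, R}.
Not nullable: D, S — each has a terminal in every rule's right-hand side or depends on a non-nullable symbol.

{Q, R}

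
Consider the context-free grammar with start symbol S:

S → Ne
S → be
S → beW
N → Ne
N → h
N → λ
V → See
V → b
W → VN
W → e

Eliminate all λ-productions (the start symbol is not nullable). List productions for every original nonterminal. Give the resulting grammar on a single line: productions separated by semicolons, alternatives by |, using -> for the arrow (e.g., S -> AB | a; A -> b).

Nullable set: {N}.
S -> Ne: N nullable, giving Ne | e.
Drop N -> λ.
N -> Ne: N nullable, giving Ne | e.
W -> VN: N nullable, giving V | VN.
Unchanged (no nullable symbols): S -> be; S -> beW; N -> h; V -> See; V -> b; W -> e.

S -> e | Ne | be | beW; N -> e | h | Ne; V -> b | See; W -> V | e | VN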